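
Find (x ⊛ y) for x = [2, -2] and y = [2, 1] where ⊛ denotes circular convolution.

(x ⊛ y)[n] = Σ(m=0 to 1) x[m] · y[(n-m) mod 2]

Computing each output sample:
(x ⊛ y)[0] = 2
(x ⊛ y)[1] = -2

x ⊛ y = [2, -2]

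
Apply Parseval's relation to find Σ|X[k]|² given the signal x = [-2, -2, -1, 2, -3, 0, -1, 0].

Parseval: Σ|x[n]|² = (1/N)Σ|X[k]|², so Σ|X[k]|² = N·Σ|x[n]|² = 8·23.0000

Σ|X[k]|² = N·Σ|x[n]|² = 8·23.0000 = 184.0000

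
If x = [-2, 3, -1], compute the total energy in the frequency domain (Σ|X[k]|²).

Parseval: Σ|x[n]|² = (1/N)Σ|X[k]|², so Σ|X[k]|² = N·Σ|x[n]|² = 3·14.0000

Σ|X[k]|² = N·Σ|x[n]|² = 3·14.0000 = 42.0000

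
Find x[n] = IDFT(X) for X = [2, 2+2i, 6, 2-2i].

x[n] = (1/4) Σ(k=0 to 3) X[k] · e^(2πikn/4)

Computing each x[n]:
x[0] = 3
x[1] = -2
x[2] = 1
x[3] = 0

x = [3, -2, 1, 0]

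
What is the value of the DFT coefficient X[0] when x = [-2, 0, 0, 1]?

X[0] = Σ(n=0 to 3) x[n] · ω_4^0 = Σ x[n]
= (-2) + (0) + (0) + (1)

X[0] = -1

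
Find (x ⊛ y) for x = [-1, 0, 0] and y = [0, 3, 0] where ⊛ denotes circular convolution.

(x ⊛ y)[n] = Σ(m=0 to 2) x[m] · y[(n-m) mod 3]

Computing each output sample:
(x ⊛ y)[0] = 0
(x ⊛ y)[1] = -3
(x ⊛ y)[2] = 0

x ⊛ y = [0, -3, 0]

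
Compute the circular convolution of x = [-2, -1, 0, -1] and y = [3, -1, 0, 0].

(x ⊛ y)[n] = Σ(m=0 to 3) x[m] · y[(n-m) mod 4]

Computing each output sample:
(x ⊛ y)[0] = -5
(x ⊛ y)[1] = -1
(x ⊛ y)[2] = 1
(x ⊛ y)[3] = -3

x ⊛ y = [-5, -1, 1, -3]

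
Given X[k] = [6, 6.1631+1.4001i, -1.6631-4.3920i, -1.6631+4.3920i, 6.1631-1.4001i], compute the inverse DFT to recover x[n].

x[n] = (1/5) Σ(k=0 to 4) X[k] · e^(2πikn/5)

Computing each x[n]:
x[0] = 3
x[1] = 3
x[2] = -3
x[3] = 1
x[4] = 2

x = [3, 3, -3, 1, 2]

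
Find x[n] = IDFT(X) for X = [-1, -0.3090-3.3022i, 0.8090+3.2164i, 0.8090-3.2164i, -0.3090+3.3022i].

x[n] = (1/5) Σ(k=0 to 4) X[k] · e^(2πikn/5)

Computing each x[n]:
x[0] = 0
x[1] = 0
x[2] = 2
x[3] = -2
x[4] = -1

x = [0, 0, 2, -2, -1]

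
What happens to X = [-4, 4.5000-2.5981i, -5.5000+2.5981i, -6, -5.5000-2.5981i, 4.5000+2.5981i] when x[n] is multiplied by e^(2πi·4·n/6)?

Modulation property: DFT(ω_6^(-4n)·x[n]) = X[(k-4) mod 6], so circularly shift X by 4 positions.

X[k-4] = [-5.5000+2.5981i, -6, -5.5000-2.5981i, 4.5000+2.5981i, -4, 4.5000-2.5981i]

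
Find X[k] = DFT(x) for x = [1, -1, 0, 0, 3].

X[k] = Σ(n=0 to 4) x[n] · ω_5^(nk)
where ω_5 = e^(-2πi/5)

Computing each X[k]:
X[0] = 3
X[1] = 1.6180+3.8042i
X[2] = -0.6180+2.3511i
X[3] = -0.6180-2.3511i
X[4] = 1.6180-3.8042i

X = [3, 1.6180+3.8042i, -0.6180+2.3511i, -0.6180-2.3511i, 1.6180-3.8042i]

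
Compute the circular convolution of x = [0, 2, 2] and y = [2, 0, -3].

(x ⊛ y)[n] = Σ(m=0 to 2) x[m] · y[(n-m) mod 3]

Computing each output sample:
(x ⊛ y)[0] = -6
(x ⊛ y)[1] = -2
(x ⊛ y)[2] = 4

x ⊛ y = [-6, -2, 4]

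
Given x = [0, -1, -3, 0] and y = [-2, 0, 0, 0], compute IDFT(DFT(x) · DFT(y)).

(x ⊛ y)[n] = Σ(m=0 to 3) x[m] · y[(n-m) mod 4]

Computing each output sample:
(x ⊛ y)[0] = 0
(x ⊛ y)[1] = 2
(x ⊛ y)[2] = 6
(x ⊛ y)[3] = 0

x ⊛ y = [0, 2, 6, 0]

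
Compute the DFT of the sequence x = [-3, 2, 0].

X[k] = Σ(n=0 to 2) x[n] · ω_3^(nk)
where ω_3 = e^(-2πi/3)

Computing each X[k]:
X[0] = -1
X[1] = -4.0000-1.7321i
X[2] = -4.0000+1.7321i

X = [-1, -4.0000-1.7321i, -4.0000+1.7321i]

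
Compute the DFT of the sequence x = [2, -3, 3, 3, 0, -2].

X[k] = Σ(n=0 to 5) x[n] · ω_6^(nk)
where ω_6 = e^(-2πi/6)

Computing each X[k]:
X[0] = 3
X[1] = -5.0000-1.7321i
X[2] = 6.0000+3.4641i
X[3] = 7
X[4] = 6.0000-3.4641i
X[5] = -5.0000+1.7321i

X = [3, -5.0000-1.7321i, 6.0000+3.4641i, 7, 6.0000-3.4641i, -5.0000+1.7321i]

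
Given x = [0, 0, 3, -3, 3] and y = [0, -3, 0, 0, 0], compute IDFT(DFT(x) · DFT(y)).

(x ⊛ y)[n] = Σ(m=0 to 4) x[m] · y[(n-m) mod 5]

Computing each output sample:
(x ⊛ y)[0] = -9
(x ⊛ y)[1] = 0
(x ⊛ y)[2] = 0
(x ⊛ y)[3] = -9
(x ⊛ y)[4] = 9

x ⊛ y = [-9, 0, 0, -9, 9]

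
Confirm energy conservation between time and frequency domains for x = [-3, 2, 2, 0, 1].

Time domain:
Σ|x[n]|² = |-3|² + |2|² + |2|² + |0|² + |1|² = 18.0000

Frequency domain:
(1/5)Σ|X[k]|² = (1/5)(|2|² + |-3.6910-2.1266i|² + |-4.8090+1.3143i|² + |-4.8090-1.3143i|² + |-3.6910+2.1266i|²) = (1/5)·90.0000 = 18.0000

Both sides agree, confirming Parseval's theorem.

Σ|x[n]|² = (1/N)Σ|X[k]|² = 18.0000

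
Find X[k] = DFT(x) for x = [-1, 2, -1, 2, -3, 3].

X[k] = Σ(n=0 to 5) x[n] · ω_6^(nk)
where ω_6 = e^(-2πi/6)

Computing each X[k]:
X[0] = 2
X[1] = 1.5000-0.8660i
X[2] = 0.5000+2.5981i
X[3] = -12
X[4] = 0.5000-2.5981i
X[5] = 1.5000+0.8660i

X = [2, 1.5000-0.8660i, 0.5000+2.5981i, -12, 0.5000-2.5981i, 1.5000+0.8660i]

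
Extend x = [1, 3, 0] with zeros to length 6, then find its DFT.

Original 3-point DFT: [4, -0.5000-2.5981i, -0.5000+2.5981i]
Zero-padded 6-point DFT provides frequency interpolation.

DFT_6([x, 0, ...]) = [4, 2.5000-2.5981i, -0.5000-2.5981i, -2, -0.5000+2.5981i, 2.5000+2.5981i]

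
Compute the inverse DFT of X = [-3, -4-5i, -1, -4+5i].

x[n] = (1/4) Σ(k=0 to 3) X[k] · e^(2πikn/4)

Computing each x[n]:
x[0] = -3
x[1] = 2
x[2] = 1
x[3] = -3

x = [-3, 2, 1, -3]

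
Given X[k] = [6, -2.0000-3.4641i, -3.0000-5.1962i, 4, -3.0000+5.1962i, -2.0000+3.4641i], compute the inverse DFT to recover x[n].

x[n] = (1/6) Σ(k=0 to 5) X[k] · e^(2πikn/6)

Computing each x[n]:
x[0] = 0
x[1] = 3
x[2] = 2
x[3] = 0
x[4] = 3
x[5] = -2

x = [0, 3, 2, 0, 3, -2]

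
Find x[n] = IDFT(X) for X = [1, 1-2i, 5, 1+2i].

x[n] = (1/4) Σ(k=0 to 3) X[k] · e^(2πikn/4)

Computing each x[n]:
x[0] = 2
x[1] = 0
x[2] = 1
x[3] = -2

x = [2, 0, 1, -2]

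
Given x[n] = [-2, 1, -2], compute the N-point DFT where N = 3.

X[k] = Σ(n=0 to 2) x[n] · ω_3^(nk)
where ω_3 = e^(-2πi/3)

Computing each X[k]:
X[0] = -3
X[1] = -1.5000-2.5981i
X[2] = -1.5000+2.5981i

X = [-3, -1.5000-2.5981i, -1.5000+2.5981i]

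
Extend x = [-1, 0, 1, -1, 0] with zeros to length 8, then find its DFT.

Original 5-point DFT: [-1, -1.0000-1.1756i, -1.0000+1.9021i, -1.0000-1.9021i, -1.0000+1.1756i]
Zero-padded 8-point DFT provides frequency interpolation.

DFT_8([x, 0, ...]) = [-1, -0.2929-0.2929i, -2-1i, -1.7071+1.7071i, 1, -1.7071-1.7071i, -2+1i, -0.2929+0.2929i]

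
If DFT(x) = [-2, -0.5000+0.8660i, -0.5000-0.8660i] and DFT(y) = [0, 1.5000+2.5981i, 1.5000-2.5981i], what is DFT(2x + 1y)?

By linearity: DFT(2x + 1y) = 2·DFT(x) + 1·DFT(y)
= 2·[-2, -0.5000+0.8660i, -0.5000-0.8660i] + 1·[0, 1.5000+2.5981i, 1.5000-2.5981i]

Computing element-wise:
Z[0] = 2·(-2) + 1·(0) = -4
Z[1] = 2·(-0.5000+0.8660i) + 1·(1.5000+2.5981i) = 0.5000+4.3301i
Z[2] = 2·(-0.5000-0.8660i) + 1·(1.5000-2.5981i) = 0.5000-4.3301i

DFT(2x + 1y) = 2·X + 1·Y = [-4, 0.5000+4.3301i, 0.5000-4.3301i]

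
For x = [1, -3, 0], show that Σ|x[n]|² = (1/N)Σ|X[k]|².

Time domain:
Σ|x[n]|² = |1|² + |-3|² + |0|² = 10.0000

Frequency domain:
(1/3)Σ|X[k]|² = (1/3)(|-2|² + |2.5000+2.5981i|² + |2.5000-2.5981i|²) = (1/3)·30.0000 = 10.0000

Both sides agree, confirming Parseval's theorem.

Σ|x[n]|² = (1/N)Σ|X[k]|² = 10.0000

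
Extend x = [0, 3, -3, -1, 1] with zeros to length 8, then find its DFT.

Original 5-point DFT: [0, 4.4721-0.7265i, -4.4721-3.0777i, -4.4721+3.0777i, 4.4721+0.7265i]
Zero-padded 8-point DFT provides frequency interpolation.

DFT_8([x, 0, ...]) = [0, 1.8284+1.5858i, 4-4i, -3.8284-4.4142i, -4, -3.8284+4.4142i, 4+4i, 1.8284-1.5858i]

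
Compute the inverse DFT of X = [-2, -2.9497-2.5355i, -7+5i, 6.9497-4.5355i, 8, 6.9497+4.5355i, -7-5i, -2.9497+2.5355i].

x[n] = (1/8) Σ(k=0 to 7) X[k] · e^(2πikn/8)

Computing each x[n]:
x[0] = 0
x[1] = -3
x[2] = 2
x[3] = 3
x[4] = -2
x[5] = -2
x[6] = 3
x[7] = -3

x = [0, -3, 2, 3, -2, -2, 3, -3]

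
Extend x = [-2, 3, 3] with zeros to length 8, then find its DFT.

Original 3-point DFT: [4, -5, -5]
Zero-padded 8-point DFT provides frequency interpolation.

DFT_8([x, 0, ...]) = [4, 0.1213-5.1213i, -5-3i, -4.1213+0.8787i, -2, -4.1213-0.8787i, -5+3i, 0.1213+5.1213i]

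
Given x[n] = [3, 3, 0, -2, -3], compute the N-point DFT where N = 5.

X[k] = Σ(n=0 to 4) x[n] · ω_5^(nk)
where ω_5 = e^(-2πi/5)

Computing each X[k]:
X[0] = 1
X[1] = 4.6180-6.8819i
X[2] = 2.3820-1.6246i
X[3] = 2.3820+1.6246i
X[4] = 4.6180+6.8819i

X = [1, 4.6180-6.8819i, 2.3820-1.6246i, 2.3820+1.6246i, 4.6180+6.8819i]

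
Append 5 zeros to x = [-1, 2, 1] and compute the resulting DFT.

Original 3-point DFT: [2, -2.5000-0.8660i, -2.5000+0.8660i]
Zero-padded 8-point DFT provides frequency interpolation.

DFT_8([x, 0, ...]) = [2, 0.4142-2.4142i, -2-2i, -2.4142-0.4142i, -2, -2.4142+0.4142i, -2+2i, 0.4142+2.4142i]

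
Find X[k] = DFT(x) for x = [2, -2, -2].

X[k] = Σ(n=0 to 2) x[n] · ω_3^(nk)
where ω_3 = e^(-2πi/3)

Computing each X[k]:
X[0] = -2
X[1] = 4
X[2] = 4

X = [-2, 4, 4]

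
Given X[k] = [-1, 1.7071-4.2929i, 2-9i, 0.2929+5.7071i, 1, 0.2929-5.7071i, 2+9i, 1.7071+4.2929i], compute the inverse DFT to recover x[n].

x[n] = (1/8) Σ(k=0 to 7) X[k] · e^(2πikn/8)

Computing each x[n]:
x[0] = 1
x[1] = 2
x[2] = 2
x[3] = -3
x[4] = 0
x[5] = 2
x[6] = -3
x[7] = -2

x = [1, 2, 2, -3, 0, 2, -3, -2]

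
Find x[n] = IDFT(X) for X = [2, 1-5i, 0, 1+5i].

x[n] = (1/4) Σ(k=0 to 3) X[k] · e^(2πikn/4)

Computing each x[n]:
x[0] = 1
x[1] = 3
x[2] = 0
x[3] = -2

x = [1, 3, 0, -2]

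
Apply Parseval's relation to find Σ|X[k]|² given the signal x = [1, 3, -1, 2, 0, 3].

Parseval: Σ|x[n]|² = (1/N)Σ|X[k]|², so Σ|X[k]|² = N·Σ|x[n]|² = 6·24.0000

Σ|X[k]|² = N·Σ|x[n]|² = 6·24.0000 = 144.0000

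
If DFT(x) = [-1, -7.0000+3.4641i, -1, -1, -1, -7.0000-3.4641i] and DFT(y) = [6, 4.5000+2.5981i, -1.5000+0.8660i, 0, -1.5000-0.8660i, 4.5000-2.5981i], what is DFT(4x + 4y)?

By linearity: DFT(4x + 4y) = 4·DFT(x) + 4·DFT(y)
= 4·[-1, -7.0000+3.4641i, -1, -1, -1, -7.0000-3.4641i] + 4·[6, 4.5000+2.5981i, -1.5000+0.8660i, 0, -1.5000-0.8660i, 4.5000-2.5981i]

Computing element-wise:
Z[0] = 4·(-1) + 4·(6) = 20
Z[1] = 4·(-7.0000+3.4641i) + 4·(4.5000+2.5981i) = -10.0000+24.2488i
Z[2] = 4·(-1) + 4·(-1.5000+0.8660i) = -10.0000+3.4640i
Z[3] = 4·(-1) + 4·(0) = -4
Z[4] = 4·(-1) + 4·(-1.5000-0.8660i) = -10.0000-3.4640i
Z[5] = 4·(-7.0000-3.4641i) + 4·(4.5000-2.5981i) = -10.0000-24.2488i

DFT(4x + 4y) = 4·X + 4·Y = [20, -10.0000+24.2488i, -10.0000+3.4640i, -4, -10.0000-3.4640i, -10.0000-24.2488i]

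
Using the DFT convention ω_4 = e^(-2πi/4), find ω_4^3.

ω_4^3 = e^(-2πi·3/4)
= cos(-2π·3/4) + i·sin(-2π·3/4)
= cos(-6π/4) + i·sin(-6π/4)

ω_4^3 = cos(-6π/4) + i·sin(-6π/4) = 1i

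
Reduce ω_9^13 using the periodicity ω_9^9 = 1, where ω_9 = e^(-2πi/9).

Since ω_9^9 = 1, powers reduce modulo 9.
13 mod 9 = 4
So ω_9^13 = ω_9^4 = e^(-2πi·4/9)

ω_9^13 = ω_9^4 = -0.9397-0.3420i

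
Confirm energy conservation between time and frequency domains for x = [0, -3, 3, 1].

Time domain:
Σ|x[n]|² = |0|² + |-3|² + |3|² + |1|² = 19.0000

Frequency domain:
(1/4)Σ|X[k]|² = (1/4)(|1|² + |-3+4i|² + |5|² + |-3-4i|²) = (1/4)·76.0000 = 19.0000

Both sides agree, confirming Parseval's theorem.

Σ|x[n]|² = (1/N)Σ|X[k]|² = 19.0000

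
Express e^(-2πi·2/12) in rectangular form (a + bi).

ω_12^2 = e^(-2πi·2/12)
= cos(-2π·2/12) + i·sin(-2π·2/12)
= cos(-4π/12) + i·sin(-4π/12)

ω_12^2 = cos(-4π/12) + i·sin(-4π/12) = 0.5000-0.8660i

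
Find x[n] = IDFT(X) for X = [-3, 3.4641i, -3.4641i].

x[n] = (1/3) Σ(k=0 to 2) X[k] · e^(2πikn/3)

Computing each x[n]:
x[0] = -1
x[1] = -3
x[2] = 1

x = [-1, -3, 1]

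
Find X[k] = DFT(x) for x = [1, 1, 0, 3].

X[k] = Σ(n=0 to 3) x[n] · ω_4^(nk)
where ω_4 = e^(-2πi/4)

Computing each X[k]:
X[0] = 5
X[1] = 1+2i
X[2] = -3
X[3] = 1-2i

X = [5, 1+2i, -3, 1-2i]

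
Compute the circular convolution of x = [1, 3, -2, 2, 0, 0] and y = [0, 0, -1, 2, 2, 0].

(x ⊛ y)[n] = Σ(m=0 to 5) x[m] · y[(n-m) mod 6]

Computing each output sample:
(x ⊛ y)[0] = 0
(x ⊛ y)[1] = 4
(x ⊛ y)[2] = -1
(x ⊛ y)[3] = -1
(x ⊛ y)[4] = 10
(x ⊛ y)[5] = 0

x ⊛ y = [0, 4, -1, -1, 10, 0]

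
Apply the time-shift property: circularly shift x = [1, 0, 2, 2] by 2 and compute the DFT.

Time shift by 2: X_shifted[k] = ω_4^(2k) · X[k]
Shifted x = [2, 2, 1, 0]

DFT(x[n-2]) = [5, 1-2i, 1, 1+2i]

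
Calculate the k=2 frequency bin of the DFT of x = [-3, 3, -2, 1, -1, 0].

X[2] = Σ(n=0 to 5) x[n] · ω_6^(2n) where ω_6 = e^(-2πi/6)
= (-3)·ω_6^0 + (3)·ω_6^2 + (-2)·ω_6^4 + (1)·ω_6^6 + (-1)·ω_6^8 + (0)·ω_6^10

X[2] = -2.0000-3.4641i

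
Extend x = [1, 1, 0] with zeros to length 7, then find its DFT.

Original 3-point DFT: [2, 0.5000-0.8660i, 0.5000+0.8660i]
Zero-padded 7-point DFT provides frequency interpolation.

DFT_7([x, 0, ...]) = [2, 1.6235-0.7818i, 0.7775-0.9749i, 0.0990-0.4339i, 0.0990+0.4339i, 0.7775+0.9749i, 1.6235+0.7818i]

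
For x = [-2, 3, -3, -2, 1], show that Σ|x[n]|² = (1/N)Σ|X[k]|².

Time domain:
Σ|x[n]|² = |-2|² + |3|² + |-3|² + |-2|² + |1|² = 27.0000

Frequency domain:
(1/5)Σ|X[k]|² = (1/5)(|-3|² + |3.2812-1.3143i|² + |-6.7812-2.1266i|² + |-6.7812+2.1266i|² + |3.2812+1.3143i|²) = (1/5)·135.0000 = 27.0000

Both sides agree, confirming Parseval's theorem.

Σ|x[n]|² = (1/N)Σ|X[k]|² = 27.0000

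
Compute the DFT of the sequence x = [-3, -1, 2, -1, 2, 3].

X[k] = Σ(n=0 to 5) x[n] · ω_6^(nk)
where ω_6 = e^(-2πi/6)

Computing each X[k]:
X[0] = 2
X[1] = -3.0000+3.4641i
X[2] = -7.0000+3.4641i
X[3] = 0
X[4] = -7.0000-3.4641i
X[5] = -3.0000-3.4641i

X = [2, -3.0000+3.4641i, -7.0000+3.4641i, 0, -7.0000-3.4641i, -3.0000-3.4641i]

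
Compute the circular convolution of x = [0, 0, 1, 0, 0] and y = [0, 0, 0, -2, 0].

(x ⊛ y)[n] = Σ(m=0 to 4) x[m] · y[(n-m) mod 5]

Computing each output sample:
(x ⊛ y)[0] = -2
(x ⊛ y)[1] = 0
(x ⊛ y)[2] = 0
(x ⊛ y)[3] = 0
(x ⊛ y)[4] = 0

x ⊛ y = [-2, 0, 0, 0, 0]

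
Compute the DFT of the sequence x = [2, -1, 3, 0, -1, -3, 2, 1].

X[k] = Σ(n=0 to 7) x[n] · ω_8^(nk)
where ω_8 = e^(-2πi/8)

Computing each X[k]:
X[0] = 3
X[1] = 5.1213-1.7071i
X[2] = -4+5i
X[3] = 0.8787+0.2929i
X[4] = 9
X[5] = 0.8787-0.2929i
X[6] = -4-5i
X[7] = 5.1213+1.7071i

X = [3, 5.1213-1.7071i, -4+5i, 0.8787+0.2929i, 9, 0.8787-0.2929i, -4-5i, 5.1213+1.7071i]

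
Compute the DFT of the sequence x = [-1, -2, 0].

X[k] = Σ(n=0 to 2) x[n] · ω_3^(nk)
where ω_3 = e^(-2πi/3)

Computing each X[k]:
X[0] = -3
X[1] = 1.7321i
X[2] = -1.7321i

X = [-3, 1.7321i, -1.7321i]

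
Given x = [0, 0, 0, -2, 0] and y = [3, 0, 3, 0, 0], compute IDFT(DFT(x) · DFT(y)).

(x ⊛ y)[n] = Σ(m=0 to 4) x[m] · y[(n-m) mod 5]

Computing each output sample:
(x ⊛ y)[0] = -6
(x ⊛ y)[1] = 0
(x ⊛ y)[2] = 0
(x ⊛ y)[3] = -6
(x ⊛ y)[4] = 0

x ⊛ y = [-6, 0, 0, -6, 0]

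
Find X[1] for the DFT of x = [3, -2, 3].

X[1] = Σ(n=0 to 2) x[n] · ω_3^(1n) where ω_3 = e^(-2πi/3)
= (3)·ω_3^0 + (-2)·ω_3^1 + (3)·ω_3^2

X[1] = 2.5000+4.3301i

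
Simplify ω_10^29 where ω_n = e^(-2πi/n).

Since ω_10^10 = 1, powers reduce modulo 10.
29 mod 10 = 9
So ω_10^29 = ω_10^9 = e^(-2πi·9/10)

ω_10^29 = ω_10^9 = 0.8090+0.5878i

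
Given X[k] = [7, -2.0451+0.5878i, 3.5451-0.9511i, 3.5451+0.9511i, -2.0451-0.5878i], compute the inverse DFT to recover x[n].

x[n] = (1/5) Σ(k=0 to 4) X[k] · e^(2πikn/5)

Computing each x[n]:
x[0] = 2
x[1] = 0
x[2] = 2
x[3] = 3
x[4] = 0

x = [2, 0, 2, 3, 0]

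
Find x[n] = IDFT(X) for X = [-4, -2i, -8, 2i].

x[n] = (1/4) Σ(k=0 to 3) X[k] · e^(2πikn/4)

Computing each x[n]:
x[0] = -3
x[1] = 2
x[2] = -3
x[3] = 0

x = [-3, 2, -3, 0]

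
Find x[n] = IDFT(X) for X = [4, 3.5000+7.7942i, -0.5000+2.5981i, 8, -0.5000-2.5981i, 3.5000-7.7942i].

x[n] = (1/6) Σ(k=0 to 5) X[k] · e^(2πikn/6)

Computing each x[n]:
x[0] = 3
x[1] = -3
x[2] = 0
x[3] = -2
x[4] = 3
x[5] = 3

x = [3, -3, 0, -2, 3, 3]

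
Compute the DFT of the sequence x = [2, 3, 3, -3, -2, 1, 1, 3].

X[k] = Σ(n=0 to 7) x[n] · ω_8^(nk)
where ω_8 = e^(-2πi/8)

Computing each X[k]:
X[0] = 8
X[1] = 9.6569+0.8284i
X[2] = -4-4i
X[3] = -1.6569+4.8284i
X[4] = 0
X[5] = -1.6569-4.8284i
X[6] = -4+4i
X[7] = 9.6569-0.8284i

X = [8, 9.6569+0.8284i, -4-4i, -1.6569+4.8284i, 0, -1.6569-4.8284i, -4+4i, 9.6569-0.8284i]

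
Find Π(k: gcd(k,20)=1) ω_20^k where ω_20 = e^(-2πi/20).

The primitive 20th roots of unity are ω_20^k for k coprime to 20: k ∈ {1, 3, 7, 9, 11, 13, 17, 19}
Their product equals the constant term of the cyclotomic polynomial Φ_20(x) up to sign.
For n ≥ 3, the product of all primitive nth roots of unity is 1. (For n=1 it is 1; for n=2 it is -1.)

1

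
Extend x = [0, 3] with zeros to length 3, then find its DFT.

Original 2-point DFT: [3, -3]
Zero-padded 3-point DFT provides frequency interpolation.

DFT_3([x, 0, ...]) = [3, -1.5000-2.5981i, -1.5000+2.5981i]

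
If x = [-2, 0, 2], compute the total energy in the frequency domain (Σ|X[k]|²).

Parseval: Σ|x[n]|² = (1/N)Σ|X[k]|², so Σ|X[k]|² = N·Σ|x[n]|² = 3·8.0000

Σ|X[k]|² = N·Σ|x[n]|² = 3·8.0000 = 24.0000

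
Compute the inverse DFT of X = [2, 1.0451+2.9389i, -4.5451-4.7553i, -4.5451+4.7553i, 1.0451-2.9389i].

x[n] = (1/5) Σ(k=0 to 4) X[k] · e^(2πikn/5)

Computing each x[n]:
x[0] = -1
x[1] = 2
x[2] = -3
x[3] = 2
x[4] = 2

x = [-1, 2, -3, 2, 2]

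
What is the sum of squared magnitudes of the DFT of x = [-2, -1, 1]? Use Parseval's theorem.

Parseval: Σ|x[n]|² = (1/N)Σ|X[k]|², so Σ|X[k]|² = N·Σ|x[n]|² = 3·6.0000

Σ|X[k]|² = N·Σ|x[n]|² = 3·6.0000 = 18.0000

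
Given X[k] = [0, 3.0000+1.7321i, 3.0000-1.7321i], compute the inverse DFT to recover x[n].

x[n] = (1/3) Σ(k=0 to 2) X[k] · e^(2πikn/3)

Computing each x[n]:
x[0] = 2
x[1] = -2
x[2] = 0

x = [2, -2, 0]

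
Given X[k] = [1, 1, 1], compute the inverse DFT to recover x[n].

x[n] = (1/3) Σ(k=0 to 2) X[k] · e^(2πikn/3)

Computing each x[n]:
x[0] = 1
x[1] = 0
x[2] = 0

x = [1, 0, 0]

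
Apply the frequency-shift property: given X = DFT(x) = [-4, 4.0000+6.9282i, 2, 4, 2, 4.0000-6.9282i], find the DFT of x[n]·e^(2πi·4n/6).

Modulation property: DFT(ω_6^(-4n)·x[n]) = X[(k-4) mod 6], so circularly shift X by 4 positions.

X[k-4] = [2, 4, 2, 4.0000-6.9282i, -4, 4.0000+6.9282i]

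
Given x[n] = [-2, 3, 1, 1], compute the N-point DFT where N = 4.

X[k] = Σ(n=0 to 3) x[n] · ω_4^(nk)
where ω_4 = e^(-2πi/4)

Computing each X[k]:
X[0] = 3
X[1] = -3-2i
X[2] = -5
X[3] = -3+2i

X = [3, -3-2i, -5, -3+2i]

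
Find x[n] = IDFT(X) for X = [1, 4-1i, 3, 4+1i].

x[n] = (1/4) Σ(k=0 to 3) X[k] · e^(2πikn/4)

Computing each x[n]:
x[0] = 3
x[1] = 0
x[2] = -1
x[3] = -1

x = [3, 0, -1, -1]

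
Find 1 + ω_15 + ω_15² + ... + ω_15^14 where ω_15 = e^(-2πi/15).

Sum of all nth roots of unity equals 0 for n > 1 (geometric series with r ≠ 1).

0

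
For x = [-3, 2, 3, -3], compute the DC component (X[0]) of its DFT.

X[0] = Σ(n=0 to 3) x[n] · ω_4^0 = Σ x[n]
= (-3) + (2) + (3) + (-3)

X[0] = -1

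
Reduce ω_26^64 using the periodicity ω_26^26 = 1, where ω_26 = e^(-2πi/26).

Since ω_26^26 = 1, powers reduce modulo 26.
64 mod 26 = 12
So ω_26^64 = ω_26^12 = e^(-2πi·12/26)

ω_26^64 = ω_26^12 = -0.9709-0.2393i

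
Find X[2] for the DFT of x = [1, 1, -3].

X[2] = Σ(n=0 to 2) x[n] · ω_3^(2n) where ω_3 = e^(-2πi/3)
= (1)·ω_3^0 + (1)·ω_3^2 + (-3)·ω_3^4

X[2] = 2.0000+3.4641i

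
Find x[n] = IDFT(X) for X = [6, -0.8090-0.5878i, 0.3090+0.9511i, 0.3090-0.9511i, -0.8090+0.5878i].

x[n] = (1/5) Σ(k=0 to 4) X[k] · e^(2πikn/5)

Computing each x[n]:
x[0] = 1
x[1] = 1
x[2] = 2
x[3] = 1
x[4] = 1

x = [1, 1, 2, 1, 1]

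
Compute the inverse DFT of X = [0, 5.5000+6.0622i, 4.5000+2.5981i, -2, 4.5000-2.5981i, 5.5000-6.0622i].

x[n] = (1/6) Σ(k=0 to 5) X[k] · e^(2πikn/6)

Computing each x[n]:
x[0] = 3
x[1] = -2
x[2] = -3
x[3] = 0
x[4] = -1
x[5] = 3

x = [3, -2, -3, 0, -1, 3]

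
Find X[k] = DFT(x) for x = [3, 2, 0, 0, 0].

X[k] = Σ(n=0 to 4) x[n] · ω_5^(nk)
where ω_5 = e^(-2πi/5)

Computing each X[k]:
X[0] = 5
X[1] = 3.6180-1.9021i
X[2] = 1.3820-1.1756i
X[3] = 1.3820+1.1756i
X[4] = 3.6180+1.9021i

X = [5, 3.6180-1.9021i, 1.3820-1.1756i, 1.3820+1.1756i, 3.6180+1.9021i]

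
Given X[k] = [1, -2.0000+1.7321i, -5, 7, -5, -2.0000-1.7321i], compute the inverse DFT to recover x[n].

x[n] = (1/6) Σ(k=0 to 5) X[k] · e^(2πikn/6)

Computing each x[n]:
x[0] = -1
x[1] = -1
x[2] = 2
x[3] = -2
x[4] = 3
x[5] = 0

x = [-1, -1, 2, -2, 3, 0]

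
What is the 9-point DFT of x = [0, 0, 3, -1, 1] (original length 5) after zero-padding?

Original 5-point DFT: [3, -1.3090-1.4001i, -0.1910+4.3920i, -0.1910-4.3920i, -1.3090+1.4001i]
Zero-padded 9-point DFT provides frequency interpolation.

DFT_9([x, 0, ...]) = [3, 0.0813-2.4304i, -1.5530-1.2493i, -3.0000+1.7321i, 2.9718+3.7792i, 2.9718-3.7792i, -3.0000-1.7321i, -1.5530+1.2493i, 0.0813+2.4304i]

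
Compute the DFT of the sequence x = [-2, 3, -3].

X[k] = Σ(n=0 to 2) x[n] · ω_3^(nk)
where ω_3 = e^(-2πi/3)

Computing each X[k]:
X[0] = -2
X[1] = -2.0000-5.1962i
X[2] = -2.0000+5.1962i

X = [-2, -2.0000-5.1962i, -2.0000+5.1962i]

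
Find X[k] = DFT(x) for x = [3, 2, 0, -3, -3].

X[k] = Σ(n=0 to 4) x[n] · ω_5^(nk)
where ω_5 = e^(-2πi/5)

Computing each X[k]:
X[0] = -1
X[1] = 5.1180-6.5186i
X[2] = 2.8820-0.0858i
X[3] = 2.8820+0.0858i
X[4] = 5.1180+6.5186i

X = [-1, 5.1180-6.5186i, 2.8820-0.0858i, 2.8820+0.0858i, 5.1180+6.5186i]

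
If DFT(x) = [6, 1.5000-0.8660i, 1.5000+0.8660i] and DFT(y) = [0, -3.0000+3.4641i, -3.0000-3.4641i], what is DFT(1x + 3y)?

By linearity: DFT(1x + 3y) = 1·DFT(x) + 3·DFT(y)
= 1·[6, 1.5000-0.8660i, 1.5000+0.8660i] + 3·[0, -3.0000+3.4641i, -3.0000-3.4641i]

Computing element-wise:
Z[0] = 1·(6) + 3·(0) = 6
Z[1] = 1·(1.5000-0.8660i) + 3·(-3.0000+3.4641i) = -7.5000+9.5263i
Z[2] = 1·(1.5000+0.8660i) + 3·(-3.0000-3.4641i) = -7.5000-9.5263i

DFT(1x + 3y) = 1·X + 3·Y = [6, -7.5000+9.5263i, -7.5000-9.5263i]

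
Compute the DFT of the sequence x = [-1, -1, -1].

X[k] = Σ(n=0 to 2) x[n] · ω_3^(nk)
where ω_3 = e^(-2πi/3)

Computing each X[k]:
X[0] = -3
X[1] = 0
X[2] = 0

X = [-3, 0, 0]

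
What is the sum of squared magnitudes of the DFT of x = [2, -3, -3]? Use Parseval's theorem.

Parseval: Σ|x[n]|² = (1/N)Σ|X[k]|², so Σ|X[k]|² = N·Σ|x[n]|² = 3·22.0000

Σ|X[k]|² = N·Σ|x[n]|² = 3·22.0000 = 66.0000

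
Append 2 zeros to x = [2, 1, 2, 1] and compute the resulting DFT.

Original 4-point DFT: [6, 0, 2, 0]
Zero-padded 6-point DFT provides frequency interpolation.

DFT_6([x, 0, ...]) = [6, 0.5000-2.5981i, 1.5000+0.8660i, 2, 1.5000-0.8660i, 0.5000+2.5981i]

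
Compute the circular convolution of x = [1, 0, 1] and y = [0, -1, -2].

(x ⊛ y)[n] = Σ(m=0 to 2) x[m] · y[(n-m) mod 3]

Computing each output sample:
(x ⊛ y)[0] = -1
(x ⊛ y)[1] = -3
(x ⊛ y)[2] = -2

x ⊛ y = [-1, -3, -2]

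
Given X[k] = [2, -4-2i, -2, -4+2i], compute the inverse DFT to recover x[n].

x[n] = (1/4) Σ(k=0 to 3) X[k] · e^(2πikn/4)

Computing each x[n]:
x[0] = -2
x[1] = 2
x[2] = 2
x[3] = 0

x = [-2, 2, 2, 0]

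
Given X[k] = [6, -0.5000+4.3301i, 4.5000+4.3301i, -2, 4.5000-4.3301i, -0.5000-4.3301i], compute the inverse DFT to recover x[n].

x[n] = (1/6) Σ(k=0 to 5) X[k] · e^(2πikn/6)

Computing each x[n]:
x[0] = 2
x[1] = -2
x[2] = 0
x[3] = 3
x[4] = 0
x[5] = 3

x = [2, -2, 0, 3, 0, 3]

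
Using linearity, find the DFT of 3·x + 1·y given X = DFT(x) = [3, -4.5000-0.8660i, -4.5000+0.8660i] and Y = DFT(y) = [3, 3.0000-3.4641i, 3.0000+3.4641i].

By linearity: DFT(3x + 1y) = 3·DFT(x) + 1·DFT(y)
= 3·[3, -4.5000-0.8660i, -4.5000+0.8660i] + 1·[3, 3.0000-3.4641i, 3.0000+3.4641i]

Computing element-wise:
Z[0] = 3·(3) + 1·(3) = 12
Z[1] = 3·(-4.5000-0.8660i) + 1·(3.0000-3.4641i) = -10.5000-6.0621i
Z[2] = 3·(-4.5000+0.8660i) + 1·(3.0000+3.4641i) = -10.5000+6.0621i

DFT(3x + 1y) = 3·X + 1·Y = [12, -10.5000-6.0621i, -10.5000+6.0621i]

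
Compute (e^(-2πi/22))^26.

Since ω_22^22 = 1, powers reduce modulo 22.
26 mod 22 = 4
So ω_22^26 = ω_22^4 = e^(-2πi·4/22)

ω_22^26 = ω_22^4 = 0.4154-0.9096i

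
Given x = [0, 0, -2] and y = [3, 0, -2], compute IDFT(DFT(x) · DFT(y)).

(x ⊛ y)[n] = Σ(m=0 to 2) x[m] · y[(n-m) mod 3]

Computing each output sample:
(x ⊛ y)[0] = 0
(x ⊛ y)[1] = 4
(x ⊛ y)[2] = -6

x ⊛ y = [0, 4, -6]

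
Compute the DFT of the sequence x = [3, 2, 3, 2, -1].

X[k] = Σ(n=0 to 4) x[n] · ω_5^(nk)
where ω_5 = e^(-2πi/5)

Computing each X[k]:
X[0] = 9
X[1] = -0.7361-3.4410i
X[2] = 3.7361-0.8123i
X[3] = 3.7361+0.8123i
X[4] = -0.7361+3.4410i

X = [9, -0.7361-3.4410i, 3.7361-0.8123i, 3.7361+0.8123i, -0.7361+3.4410i]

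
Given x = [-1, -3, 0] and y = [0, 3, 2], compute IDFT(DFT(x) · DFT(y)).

(x ⊛ y)[n] = Σ(m=0 to 2) x[m] · y[(n-m) mod 3]

Computing each output sample:
(x ⊛ y)[0] = -6
(x ⊛ y)[1] = -3
(x ⊛ y)[2] = -11

x ⊛ y = [-6, -3, -11]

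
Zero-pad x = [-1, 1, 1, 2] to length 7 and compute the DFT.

Original 4-point DFT: [3, -2+1i, -3, -2-1i]
Zero-padded 7-point DFT provides frequency interpolation.

DFT_7([x, 0, ...]) = [3, -2.4010-2.6245i, -0.8765+1.0226i, -1.7225-1.6019i, -1.7225+1.6019i, -0.8765-1.0226i, -2.4010+2.6245i]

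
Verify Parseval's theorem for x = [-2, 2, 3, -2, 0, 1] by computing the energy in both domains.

Time domain:
Σ|x[n]|² = |-2|² + |2|² + |3|² + |-2|² + |0|² + |1|² = 22.0000

Frequency domain:
(1/6)Σ|X[k]|² = (1/6)(|2|² + |-3.4641i|² + |-7.0000+1.7321i|² + |0|² + |-7.0000-1.7321i|² + |3.4641i|²) = (1/6)·132.0000 = 22.0000

Both sides agree, confirming Parseval's theorem.

Σ|x[n]|² = (1/N)Σ|X[k]|² = 22.0000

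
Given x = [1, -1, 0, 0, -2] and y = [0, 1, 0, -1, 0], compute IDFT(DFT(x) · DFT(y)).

(x ⊛ y)[n] = Σ(m=0 to 4) x[m] · y[(n-m) mod 5]

Computing each output sample:
(x ⊛ y)[0] = -2
(x ⊛ y)[1] = 1
(x ⊛ y)[2] = 1
(x ⊛ y)[3] = -1
(x ⊛ y)[4] = 1

x ⊛ y = [-2, 1, 1, -1, 1]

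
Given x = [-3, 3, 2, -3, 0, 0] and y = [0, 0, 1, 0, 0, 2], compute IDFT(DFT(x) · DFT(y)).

(x ⊛ y)[n] = Σ(m=0 to 5) x[m] · y[(n-m) mod 6]

Computing each output sample:
(x ⊛ y)[0] = 6
(x ⊛ y)[1] = 4
(x ⊛ y)[2] = -9
(x ⊛ y)[3] = 3
(x ⊛ y)[4] = 2
(x ⊛ y)[5] = -9

x ⊛ y = [6, 4, -9, 3, 2, -9]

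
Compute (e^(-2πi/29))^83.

Since ω_29^29 = 1, powers reduce modulo 29.
83 mod 29 = 25
So ω_29^83 = ω_29^25 = e^(-2πi·25/29)

ω_29^83 = ω_29^25 = 0.6474+0.7622i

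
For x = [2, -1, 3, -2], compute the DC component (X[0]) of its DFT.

X[0] = Σ(n=0 to 3) x[n] · ω_4^0 = Σ x[n]
= (2) + (-1) + (3) + (-2)

X[0] = 2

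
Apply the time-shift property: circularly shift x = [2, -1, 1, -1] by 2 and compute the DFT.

Time shift by 2: X_shifted[k] = ω_4^(2k) · X[k]
Shifted x = [1, -1, 2, -1]

DFT(x[n-2]) = [1, -1, 5, -1]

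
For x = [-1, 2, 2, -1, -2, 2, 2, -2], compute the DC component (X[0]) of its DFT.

X[0] = Σ(n=0 to 7) x[n] · ω_8^0 = Σ x[n]
= (-1) + (2) + (2) + (-1) + (-2) + (2) + (2) + (-2)

X[0] = 2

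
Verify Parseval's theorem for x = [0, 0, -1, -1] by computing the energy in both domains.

Time domain:
Σ|x[n]|² = |0|² + |0|² + |-1|² + |-1|² = 2.0000

Frequency domain:
(1/4)Σ|X[k]|² = (1/4)(|-2|² + |1-1i|² + |0|² + |1+1i|²) = (1/4)·8.0000 = 2.0000

Both sides agree, confirming Parseval's theorem.

Σ|x[n]|² = (1/N)Σ|X[k]|² = 2.0000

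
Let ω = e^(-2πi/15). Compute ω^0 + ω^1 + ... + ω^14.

Sum of all nth roots of unity equals 0 for n > 1 (geometric series with r ≠ 1).

0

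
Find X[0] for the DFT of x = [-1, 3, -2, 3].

X[0] = Σ(n=0 to 3) x[n] · ω_4^0 = Σ x[n]
= (-1) + (3) + (-2) + (3)

X[0] = 3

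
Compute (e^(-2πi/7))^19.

Since ω_7^7 = 1, powers reduce modulo 7.
19 mod 7 = 5
So ω_7^19 = ω_7^5 = e^(-2πi·5/7)

ω_7^19 = ω_7^5 = -0.2225+0.9749i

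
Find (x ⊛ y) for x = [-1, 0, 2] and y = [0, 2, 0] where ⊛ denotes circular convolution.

(x ⊛ y)[n] = Σ(m=0 to 2) x[m] · y[(n-m) mod 3]

Computing each output sample:
(x ⊛ y)[0] = 4
(x ⊛ y)[1] = -2
(x ⊛ y)[2] = 0

x ⊛ y = [4, -2, 0]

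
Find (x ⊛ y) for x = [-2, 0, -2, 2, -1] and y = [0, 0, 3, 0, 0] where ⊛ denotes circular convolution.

(x ⊛ y)[n] = Σ(m=0 to 4) x[m] · y[(n-m) mod 5]

Computing each output sample:
(x ⊛ y)[0] = 6
(x ⊛ y)[1] = -3
(x ⊛ y)[2] = -6
(x ⊛ y)[3] = 0
(x ⊛ y)[4] = -6

x ⊛ y = [6, -3, -6, 0, -6]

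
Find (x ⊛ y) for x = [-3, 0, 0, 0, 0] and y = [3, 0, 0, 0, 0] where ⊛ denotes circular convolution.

(x ⊛ y)[n] = Σ(m=0 to 4) x[m] · y[(n-m) mod 5]

Computing each output sample:
(x ⊛ y)[0] = -9
(x ⊛ y)[1] = 0
(x ⊛ y)[2] = 0
(x ⊛ y)[3] = 0
(x ⊛ y)[4] = 0

x ⊛ y = [-9, 0, 0, 0, 0]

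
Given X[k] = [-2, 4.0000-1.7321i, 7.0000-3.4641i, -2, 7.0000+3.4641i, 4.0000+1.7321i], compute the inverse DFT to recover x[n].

x[n] = (1/6) Σ(k=0 to 5) X[k] · e^(2πikn/6)

Computing each x[n]:
x[0] = 3
x[1] = 1
x[2] = -3
x[3] = 1
x[4] = -2
x[5] = -2

x = [3, 1, -3, 1, -2, -2]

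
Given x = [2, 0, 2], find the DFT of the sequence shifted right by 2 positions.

Time shift by 2: X_shifted[k] = ω_3^(2k) · X[k]
Shifted x = [0, 2, 2]

DFT(x[n-2]) = [4, -2, -2]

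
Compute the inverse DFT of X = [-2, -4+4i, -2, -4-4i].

x[n] = (1/4) Σ(k=0 to 3) X[k] · e^(2πikn/4)

Computing each x[n]:
x[0] = -3
x[1] = -2
x[2] = 1
x[3] = 2

x = [-3, -2, 1, 2]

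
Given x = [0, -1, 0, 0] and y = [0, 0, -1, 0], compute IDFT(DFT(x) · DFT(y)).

(x ⊛ y)[n] = Σ(m=0 to 3) x[m] · y[(n-m) mod 4]

Computing each output sample:
(x ⊛ y)[0] = 0
(x ⊛ y)[1] = 0
(x ⊛ y)[2] = 0
(x ⊛ y)[3] = 1

x ⊛ y = [0, 0, 0, 1]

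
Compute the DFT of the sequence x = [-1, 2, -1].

X[k] = Σ(n=0 to 2) x[n] · ω_3^(nk)
where ω_3 = e^(-2πi/3)

Computing each X[k]:
X[0] = 0
X[1] = -1.5000-2.5981i
X[2] = -1.5000+2.5981i

X = [0, -1.5000-2.5981i, -1.5000+2.5981i]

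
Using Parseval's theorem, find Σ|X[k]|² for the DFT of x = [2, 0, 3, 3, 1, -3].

Parseval: Σ|x[n]|² = (1/N)Σ|X[k]|², so Σ|X[k]|² = N·Σ|x[n]|² = 6·32.0000

Σ|X[k]|² = N·Σ|x[n]|² = 6·32.0000 = 192.0000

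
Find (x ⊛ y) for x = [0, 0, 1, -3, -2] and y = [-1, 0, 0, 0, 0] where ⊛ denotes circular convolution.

(x ⊛ y)[n] = Σ(m=0 to 4) x[m] · y[(n-m) mod 5]

Computing each output sample:
(x ⊛ y)[0] = 0
(x ⊛ y)[1] = 0
(x ⊛ y)[2] = -1
(x ⊛ y)[3] = 3
(x ⊛ y)[4] = 2

x ⊛ y = [0, 0, -1, 3, 2]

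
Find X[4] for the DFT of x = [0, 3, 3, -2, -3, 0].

X[4] = Σ(n=0 to 5) x[n] · ω_6^(4n) where ω_6 = e^(-2πi/6)
= (0)·ω_6^0 + (3)·ω_6^4 + (3)·ω_6^8 + (-2)·ω_6^12 + (-3)·ω_6^16 + (0)·ω_6^20

X[4] = -3.5000-2.5981i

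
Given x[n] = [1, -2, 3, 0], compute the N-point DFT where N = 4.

X[k] = Σ(n=0 to 3) x[n] · ω_4^(nk)
where ω_4 = e^(-2πi/4)

Computing each X[k]:
X[0] = 2
X[1] = -2+2i
X[2] = 6
X[3] = -2-2i

X = [2, -2+2i, 6, -2-2i]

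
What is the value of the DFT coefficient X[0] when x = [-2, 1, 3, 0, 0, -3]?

X[0] = Σ(n=0 to 5) x[n] · ω_6^0 = Σ x[n]
= (-2) + (1) + (3) + (0) + (0) + (-3)

X[0] = -1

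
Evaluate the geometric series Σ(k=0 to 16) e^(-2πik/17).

Sum of all nth roots of unity equals 0 for n > 1 (geometric series with r ≠ 1).

0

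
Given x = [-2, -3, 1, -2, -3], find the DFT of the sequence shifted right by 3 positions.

Time shift by 3: X_shifted[k] = ω_5^(3k) · X[k]
Shifted x = [1, -2, -3, -2, -3]

DFT(x[n-3]) = [-9, 3.5000-0.3633i, 3.5000-1.5388i, 3.5000+1.5388i, 3.5000+0.3633i]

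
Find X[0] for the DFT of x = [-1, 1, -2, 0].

X[0] = Σ(n=0 to 3) x[n] · ω_4^0 = Σ x[n]
= (-1) + (1) + (-2) + (0)

X[0] = -2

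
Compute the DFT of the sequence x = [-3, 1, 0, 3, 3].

X[k] = Σ(n=0 to 4) x[n] · ω_5^(nk)
where ω_5 = e^(-2πi/5)

Computing each X[k]:
X[0] = 4
X[1] = -4.1910+3.6655i
X[2] = -5.3090-1.6776i
X[3] = -5.3090+1.6776i
X[4] = -4.1910-3.6655i

X = [4, -4.1910+3.6655i, -5.3090-1.6776i, -5.3090+1.6776i, -4.1910-3.6655i]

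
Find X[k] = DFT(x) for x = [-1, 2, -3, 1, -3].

X[k] = Σ(n=0 to 4) x[n] · ω_5^(nk)
where ω_5 = e^(-2πi/5)

Computing each X[k]:
X[0] = -4
X[1] = 0.3090-2.4041i
X[2] = -0.8090-6.7432i
X[3] = -0.8090+6.7432i
X[4] = 0.3090+2.4041i

X = [-4, 0.3090-2.4041i, -0.8090-6.7432i, -0.8090+6.7432i, 0.3090+2.4041i]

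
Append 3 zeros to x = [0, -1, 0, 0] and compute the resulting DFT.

Original 4-point DFT: [-1, 1i, 1, -1i]
Zero-padded 7-point DFT provides frequency interpolation.

DFT_7([x, 0, ...]) = [-1, -0.6235+0.7818i, 0.2225+0.9749i, 0.9010+0.4339i, 0.9010-0.4339i, 0.2225-0.9749i, -0.6235-0.7818i]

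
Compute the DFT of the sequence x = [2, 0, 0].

X[k] = Σ(n=0 to 2) x[n] · ω_3^(nk)
where ω_3 = e^(-2πi/3)

Computing each X[k]:
X[0] = 2
X[1] = 2
X[2] = 2

X = [2, 2, 2]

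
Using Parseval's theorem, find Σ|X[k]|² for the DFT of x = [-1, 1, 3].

Parseval: Σ|x[n]|² = (1/N)Σ|X[k]|², so Σ|X[k]|² = N·Σ|x[n]|² = 3·11.0000

Σ|X[k]|² = N·Σ|x[n]|² = 3·11.0000 = 33.0000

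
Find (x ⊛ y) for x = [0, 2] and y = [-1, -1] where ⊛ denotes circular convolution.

(x ⊛ y)[n] = Σ(m=0 to 1) x[m] · y[(n-m) mod 2]

Computing each output sample:
(x ⊛ y)[0] = -2
(x ⊛ y)[1] = -2

x ⊛ y = [-2, -2]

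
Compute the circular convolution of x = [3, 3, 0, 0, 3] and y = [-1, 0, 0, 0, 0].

(x ⊛ y)[n] = Σ(m=0 to 4) x[m] · y[(n-m) mod 5]

Computing each output sample:
(x ⊛ y)[0] = -3
(x ⊛ y)[1] = -3
(x ⊛ y)[2] = 0
(x ⊛ y)[3] = 0
(x ⊛ y)[4] = -3

x ⊛ y = [-3, -3, 0, 0, -3]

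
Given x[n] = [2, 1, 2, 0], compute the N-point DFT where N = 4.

X[k] = Σ(n=0 to 3) x[n] · ω_4^(nk)
where ω_4 = e^(-2πi/4)

Computing each X[k]:
X[0] = 5
X[1] = -1i
X[2] = 3
X[3] = 1i

X = [5, -1i, 3, 1i]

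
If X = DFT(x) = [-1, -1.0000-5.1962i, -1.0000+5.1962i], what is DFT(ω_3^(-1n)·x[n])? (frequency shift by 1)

Modulation property: DFT(ω_3^(-1n)·x[n]) = X[(k-1) mod 3], so circularly shift X by 1 positions.

X[k-1] = [-1.0000+5.1962i, -1, -1.0000-5.1962i]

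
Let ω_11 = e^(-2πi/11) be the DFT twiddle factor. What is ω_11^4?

ω_11^4 = e^(-2πi·4/11)
= cos(-2π·4/11) + i·sin(-2π·4/11)
= cos(-8π/11) + i·sin(-8π/11)

ω_11^4 = cos(-8π/11) + i·sin(-8π/11) = -0.6549-0.7557i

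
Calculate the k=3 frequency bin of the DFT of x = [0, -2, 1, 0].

X[3] = Σ(n=0 to 3) x[n] · ω_4^(3n) where ω_4 = e^(-2πi/4)
= (0)·ω_4^0 + (-2)·ω_4^3 + (1)·ω_4^6 + (0)·ω_4^9

X[3] = -1-2i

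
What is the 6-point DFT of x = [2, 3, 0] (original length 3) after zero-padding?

Original 3-point DFT: [5, 0.5000-2.5981i, 0.5000+2.5981i]
Zero-padded 6-point DFT provides frequency interpolation.

DFT_6([x, 0, ...]) = [5, 3.5000-2.5981i, 0.5000-2.5981i, -1, 0.5000+2.5981i, 3.5000+2.5981i]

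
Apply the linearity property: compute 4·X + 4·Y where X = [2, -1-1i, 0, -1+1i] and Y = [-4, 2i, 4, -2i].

By linearity: DFT(4x + 4y) = 4·DFT(x) + 4·DFT(y)
= 4·[2, -1-1i, 0, -1+1i] + 4·[-4, 2i, 4, -2i]

Computing element-wise:
Z[0] = 4·(2) + 4·(-4) = -8
Z[1] = 4·(-1-1i) + 4·(2i) = -4+4i
Z[2] = 4·(0) + 4·(4) = 16
Z[3] = 4·(-1+1i) + 4·(-2i) = -4-4i

DFT(4x + 4y) = 4·X + 4·Y = [-8, -4+4i, 16, -4-4i]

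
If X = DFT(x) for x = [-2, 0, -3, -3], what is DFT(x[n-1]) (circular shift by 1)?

Time shift by 1: X_shifted[k] = ω_4^(1k) · X[k]
Shifted x = [-3, -2, 0, -3]

DFT(x[n-1]) = [-8, -3-1i, 2, -3+1i]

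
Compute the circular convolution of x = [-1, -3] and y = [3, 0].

(x ⊛ y)[n] = Σ(m=0 to 1) x[m] · y[(n-m) mod 2]

Computing each output sample:
(x ⊛ y)[0] = -3
(x ⊛ y)[1] = -9

x ⊛ y = [-3, -9]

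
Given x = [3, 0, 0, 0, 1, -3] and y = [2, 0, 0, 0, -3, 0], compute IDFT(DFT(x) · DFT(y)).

(x ⊛ y)[n] = Σ(m=0 to 5) x[m] · y[(n-m) mod 6]

Computing each output sample:
(x ⊛ y)[0] = 6
(x ⊛ y)[1] = 0
(x ⊛ y)[2] = -3
(x ⊛ y)[3] = 9
(x ⊛ y)[4] = -7
(x ⊛ y)[5] = -6

x ⊛ y = [6, 0, -3, 9, -7, -6]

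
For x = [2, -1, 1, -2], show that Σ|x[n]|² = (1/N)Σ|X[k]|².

Time domain:
Σ|x[n]|² = |2|² + |-1|² + |1|² + |-2|² = 10.0000

Frequency domain:
(1/4)Σ|X[k]|² = (1/4)(|0|² + |1-1i|² + |6|² + |1+1i|²) = (1/4)·40.0000 = 10.0000

Both sides agree, confirming Parseval's theorem.

Σ|x[n]|² = (1/N)Σ|X[k]|² = 10.0000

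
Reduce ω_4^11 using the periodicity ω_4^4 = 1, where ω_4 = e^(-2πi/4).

Since ω_4^4 = 1, powers reduce modulo 4.
11 mod 4 = 3
So ω_4^11 = ω_4^3 = e^(-2πi·3/4)

ω_4^11 = ω_4^3 = 1i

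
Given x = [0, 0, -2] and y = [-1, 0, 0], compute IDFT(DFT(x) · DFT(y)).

(x ⊛ y)[n] = Σ(m=0 to 2) x[m] · y[(n-m) mod 3]

Computing each output sample:
(x ⊛ y)[0] = 0
(x ⊛ y)[1] = 0
(x ⊛ y)[2] = 2

x ⊛ y = [0, 0, 2]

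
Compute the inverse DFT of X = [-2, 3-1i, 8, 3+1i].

x[n] = (1/4) Σ(k=0 to 3) X[k] · e^(2πikn/4)

Computing each x[n]:
x[0] = 3
x[1] = -2
x[2] = 0
x[3] = -3

x = [3, -2, 0, -3]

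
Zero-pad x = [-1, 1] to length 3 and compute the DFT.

Original 2-point DFT: [0, -2]
Zero-padded 3-point DFT provides frequency interpolation.

DFT_3([x, 0, ...]) = [0, -1.5000-0.8660i, -1.5000+0.8660i]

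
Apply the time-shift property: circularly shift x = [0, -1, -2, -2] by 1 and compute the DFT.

Time shift by 1: X_shifted[k] = ω_4^(1k) · X[k]
Shifted x = [-2, 0, -1, -2]

DFT(x[n-1]) = [-5, -1-2i, -1, -1+2i]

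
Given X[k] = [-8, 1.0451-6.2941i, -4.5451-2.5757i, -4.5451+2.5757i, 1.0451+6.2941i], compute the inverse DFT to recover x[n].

x[n] = (1/5) Σ(k=0 to 4) X[k] · e^(2πikn/5)

Computing each x[n]:
x[0] = -3
x[1] = 3
x[2] = -2
x[3] = -3
x[4] = -3

x = [-3, 3, -2, -3, -3]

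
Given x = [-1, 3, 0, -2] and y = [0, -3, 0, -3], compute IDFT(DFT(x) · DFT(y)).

(x ⊛ y)[n] = Σ(m=0 to 3) x[m] · y[(n-m) mod 4]

Computing each output sample:
(x ⊛ y)[0] = -3
(x ⊛ y)[1] = 3
(x ⊛ y)[2] = -3
(x ⊛ y)[3] = 3

x ⊛ y = [-3, 3, -3, 3]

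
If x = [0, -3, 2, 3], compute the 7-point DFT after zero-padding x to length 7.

Original 4-point DFT: [2, -2+6i, 2, -2-6i]
Zero-padded 7-point DFT provides frequency interpolation.

DFT_7([x, 0, ...]) = [2, -5.0184-0.9060i, 0.7361+6.1380i, 3.2823-0.0595i, 3.2823+0.0595i, 0.7361-6.1380i, -5.0184+0.9060i]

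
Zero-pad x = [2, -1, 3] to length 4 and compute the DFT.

Original 3-point DFT: [4, 1.0000+3.4641i, 1.0000-3.4641i]
Zero-padded 4-point DFT provides frequency interpolation.

DFT_4([x, 0, ...]) = [4, -1+1i, 6, -1-1i]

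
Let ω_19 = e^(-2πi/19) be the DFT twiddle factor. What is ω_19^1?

ω_19^1 = e^(-2πi·1/19)
= cos(-2π·1/19) + i·sin(-2π·1/19)
= cos(-2π/19) + i·sin(-2π/19)

ω_19^1 = cos(-2π/19) + i·sin(-2π/19) = 0.9458-0.3247i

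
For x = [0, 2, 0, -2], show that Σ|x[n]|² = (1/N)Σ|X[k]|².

Time domain:
Σ|x[n]|² = |0|² + |2|² + |0|² + |-2|² = 8.0000

Frequency domain:
(1/4)Σ|X[k]|² = (1/4)(|0|² + |-4i|² + |0|² + |4i|²) = (1/4)·32.0000 = 8.0000

Both sides agree, confirming Parseval's theorem.

Σ|x[n]|² = (1/N)Σ|X[k]|² = 8.0000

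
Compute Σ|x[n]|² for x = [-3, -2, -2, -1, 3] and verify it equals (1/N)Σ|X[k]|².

Time domain:
Σ|x[n]|² = |-3|² + |-2|² + |-2|² + |-1|² + |3|² = 27.0000

Frequency domain:
(1/5)Σ|X[k]|² = (1/5)(|-5|² + |-0.2639+5.3431i|² + |-4.7361+1.9879i|² + |-4.7361-1.9879i|² + |-0.2639-5.3431i|²) = (1/5)·135.0000 = 27.0000

Both sides agree, confirming Parseval's theorem.

Σ|x[n]|² = (1/N)Σ|X[k]|² = 27.0000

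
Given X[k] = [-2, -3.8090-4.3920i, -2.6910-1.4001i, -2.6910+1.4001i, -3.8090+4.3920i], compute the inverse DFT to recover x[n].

x[n] = (1/5) Σ(k=0 to 4) X[k] · e^(2πikn/5)

Computing each x[n]:
x[0] = -3
x[1] = 2
x[2] = 1
x[3] = 0
x[4] = -2

x = [-3, 2, 1, 0, -2]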